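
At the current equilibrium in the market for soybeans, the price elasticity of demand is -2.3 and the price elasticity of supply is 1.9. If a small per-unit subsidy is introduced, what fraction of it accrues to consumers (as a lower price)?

Consumer share = 19/42

For a small subsidy around the equilibrium, the benefit split depends on the relative slopes, which at a point are proportional to the elasticities.
Buyer share = εs/(εs + |εd|) = 1.9/(1.9 + 2.3) = 19/42; seller share = |εd|/(εs + |εd|) = 23/42.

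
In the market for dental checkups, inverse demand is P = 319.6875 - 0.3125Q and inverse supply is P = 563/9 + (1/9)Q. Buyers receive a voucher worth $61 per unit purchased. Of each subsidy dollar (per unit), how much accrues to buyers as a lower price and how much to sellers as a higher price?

Pre-subsidy: 319.6875 - 0.3125Q = 563/9 + (1/9)Q gives Q* = 607 and P* = 130.
With the rebate, buyers effectively pay Pb = Ps − 61, where Ps is the price sellers receive.
On the curves, Pb = 319.6875 - 0.3125Q and Ps = 563/9 + (1/9)Q; the wedge Ps − Pb = 61 gives 563/9 + (1/9)Q − (319.6875 - 0.3125Q) = 61, so Q' = 751.
Then Pb = 319.6875 − 0.3125·751 = 85 and Ps = 563/9 + (1/9)·751 = 146.
Buyers' price falls by P* − Pb = 130 − 85 = 45; sellers' price rises by Ps − P* = 146 − 130 = 16.

Buyers gain $45 per unit; sellers gain $16 per unit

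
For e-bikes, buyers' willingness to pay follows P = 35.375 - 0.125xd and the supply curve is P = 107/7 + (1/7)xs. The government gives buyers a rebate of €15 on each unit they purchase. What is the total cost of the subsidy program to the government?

Government cost = €1965

Pre-subsidy: 35.375 - 0.125x = 107/7 + (1/7)x gives x* = 75 and P* = 26.
With the rebate, buyers effectively pay Pb = Ps − 15, where Ps is the price sellers receive.
On the curves, Pb = 35.375 - 0.125x and Ps = 107/7 + (1/7)x; the wedge Ps − Pb = 15 gives 107/7 + (1/7)x − (35.375 - 0.125x) = 15, so x' = 131.
Then Pb = 35.375 − 0.125·131 = 19 and Ps = 107/7 + (1/7)·131 = 34.
Government outlay = subsidy × quantity = 15 × 131 = 1965.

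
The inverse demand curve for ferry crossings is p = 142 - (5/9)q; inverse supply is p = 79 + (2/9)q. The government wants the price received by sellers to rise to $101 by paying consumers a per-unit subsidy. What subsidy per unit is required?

At a seller price of 101, quantity supplied is -355.5 + 4.5·101 = 99.
Buyers absorb 99 only when they pay pb = 142 − (5/9)·99 = 87.
s = ps − pb = 101 − 87 = 14.

Required subsidy s = $14 per unit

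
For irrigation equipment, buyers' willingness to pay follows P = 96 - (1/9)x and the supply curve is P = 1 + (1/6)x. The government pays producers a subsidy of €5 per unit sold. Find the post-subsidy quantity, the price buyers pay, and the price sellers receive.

x' = 360; buyers pay €56; sellers receive €61

Pre-subsidy: 96 - (1/9)x = 1 + (1/6)x gives x* = 342 and P* = 58.
With the subsidy, sellers receive Ps = Pb + 5 for each unit, where Pb is the price buyers pay.
On the curves, Pb = 96 - (1/9)x and Ps = 1 + (1/6)x; the wedge Ps − Pb = 5 gives 1 + (1/6)x − (96 - (1/9)x) = 5, so x' = 360.
Then Pb = 96 − (1/9)·360 = 56 and Ps = 1 + (1/6)·360 = 61.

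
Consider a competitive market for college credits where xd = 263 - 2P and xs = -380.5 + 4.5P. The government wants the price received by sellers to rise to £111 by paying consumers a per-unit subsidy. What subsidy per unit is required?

Required subsidy s = £39 per unit

At a seller price of 111, quantity supplied is -380.5 + 4.5·111 = 119.
Buyers absorb 119 only when they pay Pb with 263 − 2·Pb = 119, i.e. Pb = 72.
s = Ps − Pb = 111 − 72 = 39.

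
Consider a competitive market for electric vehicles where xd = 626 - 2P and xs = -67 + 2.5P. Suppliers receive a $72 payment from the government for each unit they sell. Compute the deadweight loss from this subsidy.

Pre-subsidy: 626 - 2P = -67 + 2.5P gives P* = 154, x* = 318.
With the subsidy, sellers receive Ps = Pb + 72 for each unit, where Pb is the price buyers pay.
Supply in terms of Pb becomes xs = -67 + 2.5(Pb + 72) = 113 + 2.5Pb. Setting this equal to demand: 626 - 2Pb = 113 + 2.5Pb, so Pb = 114.
Sellers receive Ps = 114 + 72 = 186; x' = 626 − 2·114 = 398.
The subsidy expands output by 398 − 318 = 80 past the efficient level; on those units the gap between marginal cost and willingness to pay runs from 0 up to 72.
DWL = ½ × 72 × 80 = 2880.

Deadweight loss = $2880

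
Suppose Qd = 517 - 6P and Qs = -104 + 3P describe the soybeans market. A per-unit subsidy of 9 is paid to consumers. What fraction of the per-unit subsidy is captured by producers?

Pre-subsidy: 517 - 6P = -104 + 3P gives P* = 69, Q* = 103.
With the rebate, buyers effectively pay Pb = Ps − 9, where Ps is the price sellers receive.
Demand in terms of Ps becomes Qd = 517 − 6(Ps − 9) = 571 - 6Ps. Setting this equal to supply: 571 - 6Ps = -104 + 3Ps, so Ps = 75.
Buyers pay Pb = 75 − 9 = 66; Q' = -104 + 3·75 = 121.
Buyers' price falls by P* − Pb = 69 − 66 = 3; sellers' price rises by Ps − P* = 75 − 69 = 6.
So producers capture 6/9 = 2/3 of each unit of subsidy.

Producer share = 2/3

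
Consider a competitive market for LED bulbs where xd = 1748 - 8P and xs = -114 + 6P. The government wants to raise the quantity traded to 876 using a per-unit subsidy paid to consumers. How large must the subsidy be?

Required subsidy s = 56 per unit

At x = 876, invert demand for the buyer price: Pb = (1748 − 876)/8 = 109; invert supply for the seller price: Ps = (876 − (-114))/6 = 165.
The subsidy must fill the gap: s = Ps − Pb = 165 − 109 = 56.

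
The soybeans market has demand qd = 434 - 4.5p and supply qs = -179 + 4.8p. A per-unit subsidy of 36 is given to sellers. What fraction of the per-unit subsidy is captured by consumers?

Pre-subsidy: 434 - 4.5p = -179 + 4.8p gives p* = 6130/93, q* = 4259/31.
With the subsidy, sellers receive ps = pb + 36 for each unit, where pb is the price buyers pay.
Supply in terms of pb becomes qs = -179 + 4.8(pb + 36) = -6.2 + 4.8pb. Setting this equal to demand: 434 - 4.5pb = -6.2 + 4.8pb, so pb = 142/3.
Sellers receive ps = 142/3 + 36 = 250/3; q' = 434 − 4.5·(142/3) = 221.
Buyers' price falls by p* − pb = 6130/93 − 142/3 = 576/31; sellers' price rises by ps − p* = 250/3 − 6130/93 = 540/31.
So consumers capture (576/31)/36 = 16/31 of each unit of subsidy.

Consumer share = 16/31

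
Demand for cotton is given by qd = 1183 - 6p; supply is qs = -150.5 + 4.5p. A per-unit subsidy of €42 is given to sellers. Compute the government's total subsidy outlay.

Pre-subsidy: 1183 - 6p = -150.5 + 4.5p gives p* = 127, q* = 421.
With the subsidy, sellers receive ps = pb + 42 for each unit, where pb is the price buyers pay.
Supply in terms of pb becomes qs = -150.5 + 4.5(pb + 42) = 38.5 + 4.5pb. Setting this equal to demand: 1183 - 6pb = 38.5 + 4.5pb, so pb = 109.
Sellers receive ps = 109 + 42 = 151; q' = 1183 − 6·109 = 529.
Government outlay = subsidy × quantity = 42 × 529 = 22218.

Government cost = €22218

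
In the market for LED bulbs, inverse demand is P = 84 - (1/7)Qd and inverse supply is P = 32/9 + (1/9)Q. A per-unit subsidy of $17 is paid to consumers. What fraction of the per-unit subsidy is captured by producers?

Producer share = 0.4375

Pre-subsidy: 84 - (1/7)Q = 32/9 + (1/9)Q gives Q* = 316.75 and P* = 38.75.
With the rebate, buyers effectively pay Pb = Ps − 17, where Ps is the price sellers receive.
On the curves, Pb = 84 - (1/7)Q and Ps = 32/9 + (1/9)Q; the wedge Ps − Pb = 17 gives 32/9 + (1/9)Q − (84 - (1/7)Q) = 17, so Q' = 383.6875.
Then Pb = 84 − (1/7)·383.6875 = 29.1875 and Ps = 32/9 + (1/9)·383.6875 = 46.1875.
Buyers' price falls by P* − Pb = 38.75 − 29.1875 = 9.5625; sellers' price rises by Ps − P* = 46.1875 − 38.75 = 7.4375.
So producers capture 7.4375/17 = 0.4375 of each unit of subsidy.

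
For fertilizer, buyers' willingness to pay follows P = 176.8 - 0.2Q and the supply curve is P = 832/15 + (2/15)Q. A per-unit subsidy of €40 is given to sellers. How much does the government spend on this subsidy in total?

Pre-subsidy: 176.8 - 0.2Q = 832/15 + (2/15)Q gives Q* = 364 and P* = 104.
With the subsidy, sellers receive Ps = Pb + 40 for each unit, where Pb is the price buyers pay.
On the curves, Pb = 176.8 - 0.2Q and Ps = 832/15 + (2/15)Q; the wedge Ps − Pb = 40 gives 832/15 + (2/15)Q − (176.8 - 0.2Q) = 40, so Q' = 484.
Then Pb = 176.8 − 0.2·484 = 80 and Ps = 832/15 + (2/15)·484 = 120.
Government outlay = subsidy × quantity = 40 × 484 = 19360.

Government cost = €19360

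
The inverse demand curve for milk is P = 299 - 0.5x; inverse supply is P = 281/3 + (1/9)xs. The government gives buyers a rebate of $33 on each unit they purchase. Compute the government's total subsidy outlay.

Government cost = $12870

Pre-subsidy: 299 - 0.5x = 281/3 + (1/9)x gives x* = 336 and P* = 131.
With the rebate, buyers effectively pay Pb = Ps − 33, where Ps is the price sellers receive.
On the curves, Pb = 299 - 0.5x and Ps = 281/3 + (1/9)x; the wedge Ps − Pb = 33 gives 281/3 + (1/9)x − (299 - 0.5x) = 33, so x' = 390.
Then Pb = 299 − 0.5·390 = 104 and Ps = 281/3 + (1/9)·390 = 137.
Government outlay = subsidy × quantity = 33 × 390 = 12870.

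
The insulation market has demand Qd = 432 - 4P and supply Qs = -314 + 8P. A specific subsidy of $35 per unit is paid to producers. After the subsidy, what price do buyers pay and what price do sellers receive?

Pre-subsidy: 432 - 4P = -314 + 8P gives P* = 373/6, Q* = 550/3.
With the subsidy, sellers receive Ps = Pb + 35 for each unit, where Pb is the price buyers pay.
Supply in terms of Pb becomes Qs = -314 + 8(Pb + 35) = -34 + 8Pb. Setting this equal to demand: 432 - 4Pb = -34 + 8Pb, so Pb = 233/6.
Sellers receive Ps = 233/6 + 35 = 443/6; Q' = 432 − 4·(233/6) = 830/3.

Buyers pay 233/6; sellers receive 443/6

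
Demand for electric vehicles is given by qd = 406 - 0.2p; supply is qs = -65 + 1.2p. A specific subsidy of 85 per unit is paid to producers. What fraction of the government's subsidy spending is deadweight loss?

DWL / government spending = 51/2473

Pre-subsidy: 406 - 0.2p = -65 + 1.2p gives p* = 2355/7, q* = 2371/7.
With the subsidy, sellers receive ps = pb + 85 for each unit, where pb is the price buyers pay.
Supply in terms of pb becomes qs = -65 + 1.2(pb + 85) = 37 + 1.2pb. Setting this equal to demand: 406 - 0.2pb = 37 + 1.2pb, so pb = 1845/7.
Sellers receive ps = 1845/7 + 85 = 2440/7; q' = 406 − 0.2·(1845/7) = 2473/7.
ΔCS = ½(2371/7 + 2473/7)(2355/7 − 1845/7) = 176460/7; ΔPS = ½(2371/7 + 2473/7)(2440/7 − 2355/7) = 29410/7.
Government spending = 85 × 2473/7 = 210205/7.
DWL = ½ × 85 × (2473/7 − 2371/7) = 4335/7; fraction = (4335/7) / (210205/7) = 51/2473.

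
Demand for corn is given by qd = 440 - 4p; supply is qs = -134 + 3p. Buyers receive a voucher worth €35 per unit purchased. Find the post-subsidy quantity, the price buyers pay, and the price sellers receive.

q' = 172; buyers pay €67; sellers receive €102

Pre-subsidy: 440 - 4p = -134 + 3p gives p* = 82, q* = 112.
With the rebate, buyers effectively pay pb = ps − 35, where ps is the price sellers receive.
Demand in terms of ps becomes qd = 440 − 4(ps − 35) = 580 - 4ps. Setting this equal to supply: 580 - 4ps = -134 + 3ps, so ps = 102.
Buyers pay pb = 102 − 35 = 67; q' = -134 + 3·102 = 172.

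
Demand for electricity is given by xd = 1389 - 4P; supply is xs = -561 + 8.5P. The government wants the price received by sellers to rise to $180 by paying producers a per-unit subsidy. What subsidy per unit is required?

Required subsidy s = $75 per unit

At a seller price of 180, quantity supplied is -561 + 8.5·180 = 969.
Buyers absorb 969 only when they pay Pb with 1389 − 4·Pb = 969, i.e. Pb = 105.
s = Ps − Pb = 180 − 105 = 75.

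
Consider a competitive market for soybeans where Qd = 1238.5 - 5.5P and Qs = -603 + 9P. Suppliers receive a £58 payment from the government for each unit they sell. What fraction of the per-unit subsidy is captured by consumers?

Consumer share = 18/29

Pre-subsidy: 1238.5 - 5.5P = -603 + 9P gives P* = 127, Q* = 540.
With the subsidy, sellers receive Ps = Pb + 58 for each unit, where Pb is the price buyers pay.
Supply in terms of Pb becomes Qs = -603 + 9(Pb + 58) = -81 + 9Pb. Setting this equal to demand: 1238.5 - 5.5Pb = -81 + 9Pb, so Pb = 91.
Sellers receive Ps = 91 + 58 = 149; Q' = 1238.5 − 5.5·91 = 738.
Buyers' price falls by P* − Pb = 127 − 91 = 36; sellers' price rises by Ps − P* = 149 − 127 = 22.
So consumers capture 36/58 = 18/29 of each unit of subsidy.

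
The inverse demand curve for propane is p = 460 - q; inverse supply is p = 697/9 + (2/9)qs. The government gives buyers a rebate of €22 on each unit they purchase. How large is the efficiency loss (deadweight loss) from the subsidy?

Deadweight loss = €198

Pre-subsidy: 460 - q = 697/9 + (2/9)q gives q* = 313 and p* = 147.
With the rebate, buyers effectively pay pb = ps − 22, where ps is the price sellers receive.
On the curves, pb = 460 - q and ps = 697/9 + (2/9)q; the wedge ps − pb = 22 gives 697/9 + (2/9)q − (460 - q) = 22, so q' = 331.
Then pb = 460 − 1·331 = 129 and ps = 697/9 + (2/9)·331 = 151.
The subsidy expands output by 331 − 313 = 18 past the efficient level; on those units the gap between marginal cost and willingness to pay runs from 0 up to 22.
DWL = ½ × 22 × 18 = 198.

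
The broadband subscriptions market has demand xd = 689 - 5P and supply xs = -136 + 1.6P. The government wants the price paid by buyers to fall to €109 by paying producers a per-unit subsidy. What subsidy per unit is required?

At a buyer price of 109, quantity demanded is 689 − 5·109 = 144.
Sellers supply 144 only when they receive Ps with -136 + 1.6·Ps = 144, i.e. Ps = 175.
s = Ps − Pb = 175 − 109 = 66.

Required subsidy s = €66 per unit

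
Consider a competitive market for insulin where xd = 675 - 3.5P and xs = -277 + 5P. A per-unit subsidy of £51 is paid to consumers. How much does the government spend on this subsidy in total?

Government cost = £19788

Pre-subsidy: 675 - 3.5P = -277 + 5P gives P* = 112, x* = 283.
With the rebate, buyers effectively pay Pb = Ps − 51, where Ps is the price sellers receive.
Demand in terms of Ps becomes xd = 675 − 3.5(Ps − 51) = 853.5 - 3.5Ps. Setting this equal to supply: 853.5 - 3.5Ps = -277 + 5Ps, so Ps = 133.
Buyers pay Pb = 133 − 51 = 82; x' = -277 + 5·133 = 388.
Government outlay = subsidy × quantity = 51 × 388 = 19788.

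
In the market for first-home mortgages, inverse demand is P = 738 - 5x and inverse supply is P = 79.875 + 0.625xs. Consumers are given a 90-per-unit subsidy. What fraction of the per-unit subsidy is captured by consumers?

Consumer share = 8/9

Pre-subsidy: 738 - 5x = 79.875 + 0.625x gives x* = 117 and P* = 153.
With the rebate, buyers effectively pay Pb = Ps − 90, where Ps is the price sellers receive.
On the curves, Pb = 738 - 5x and Ps = 79.875 + 0.625x; the wedge Ps − Pb = 90 gives 79.875 + 0.625x − (738 - 5x) = 90, so x' = 133.
Then Pb = 738 − 5·133 = 73 and Ps = 79.875 + 0.625·133 = 163.
Buyers' price falls by P* − Pb = 153 − 73 = 80; sellers' price rises by Ps − P* = 163 − 153 = 10.
So consumers capture 80/90 = 8/9 of each unit of subsidy.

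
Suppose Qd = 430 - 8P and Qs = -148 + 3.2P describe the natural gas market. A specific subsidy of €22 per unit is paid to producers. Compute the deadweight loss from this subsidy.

Deadweight loss = 3872/7

Pre-subsidy: 430 - 8P = -148 + 3.2P gives P* = 1445/28, Q* = 120/7.
With the subsidy, sellers receive Ps = Pb + 22 for each unit, where Pb is the price buyers pay.
Supply in terms of Pb becomes Qs = -148 + 3.2(Pb + 22) = -77.6 + 3.2Pb. Setting this equal to demand: 430 - 8Pb = -77.6 + 3.2Pb, so Pb = 1269/28.
Sellers receive Ps = 1269/28 + 22 = 1885/28; Q' = 430 − 8·(1269/28) = 472/7.
The subsidy expands output by 472/7 − 120/7 = 352/7 past the efficient level; on those units the gap between marginal cost and willingness to pay runs from 0 up to 22.
DWL = ½ × 22 × 352/7 = 3872/7.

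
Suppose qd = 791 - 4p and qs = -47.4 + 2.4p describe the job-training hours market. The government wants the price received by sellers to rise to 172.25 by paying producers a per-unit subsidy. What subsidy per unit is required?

Required subsidy s = 66 per unit

At a seller price of 172.25, quantity supplied is -47.4 + 2.4·172.25 = 366.
Buyers absorb 366 only when they pay pb with 791 − 4·pb = 366, i.e. pb = 106.25.
s = ps − pb = 172.25 − 106.25 = 66.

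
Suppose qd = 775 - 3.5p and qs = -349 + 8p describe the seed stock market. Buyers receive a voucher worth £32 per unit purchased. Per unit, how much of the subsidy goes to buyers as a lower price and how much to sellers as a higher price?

Pre-subsidy: 775 - 3.5p = -349 + 8p gives p* = 2248/23, q* = 9957/23.
With the rebate, buyers effectively pay pb = ps − 32, where ps is the price sellers receive.
Demand in terms of ps becomes qd = 775 − 3.5(ps − 32) = 887 - 3.5ps. Setting this equal to supply: 887 - 3.5ps = -349 + 8ps, so ps = 2472/23.
Buyers pay pb = 2472/23 − 32 = 1736/23; q' = -349 + 8·(2472/23) = 11749/23.
Buyers' price falls by p* − pb = 2248/23 − 1736/23 = 512/23; sellers' price rises by ps − p* = 2472/23 − 2248/23 = 224/23.

Buyers gain 512/23 per unit; sellers gain 224/23 per unit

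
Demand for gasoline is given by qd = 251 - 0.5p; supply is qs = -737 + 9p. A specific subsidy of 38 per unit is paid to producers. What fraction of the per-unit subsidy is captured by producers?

Producer share = 1/19

Pre-subsidy: 251 - 0.5p = -737 + 9p gives p* = 104, q* = 199.
With the subsidy, sellers receive ps = pb + 38 for each unit, where pb is the price buyers pay.
Supply in terms of pb becomes qs = -737 + 9(pb + 38) = -395 + 9pb. Setting this equal to demand: 251 - 0.5pb = -395 + 9pb, so pb = 68.
Sellers receive ps = 68 + 38 = 106; q' = 251 − 0.5·68 = 217.
Buyers' price falls by p* − pb = 104 − 68 = 36; sellers' price rises by ps − p* = 106 − 104 = 2.
So producers capture 2/38 = 1/19 of each unit of subsidy.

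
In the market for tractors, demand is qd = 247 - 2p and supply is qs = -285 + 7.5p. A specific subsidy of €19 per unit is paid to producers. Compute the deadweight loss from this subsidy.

Pre-subsidy: 247 - 2p = -285 + 7.5p gives p* = 56, q* = 135.
With the subsidy, sellers receive ps = pb + 19 for each unit, where pb is the price buyers pay.
Supply in terms of pb becomes qs = -285 + 7.5(pb + 19) = -142.5 + 7.5pb. Setting this equal to demand: 247 - 2pb = -142.5 + 7.5pb, so pb = 41.
Sellers receive ps = 41 + 19 = 60; q' = 247 − 2·41 = 165.
The subsidy expands output by 165 − 135 = 30 past the efficient level; on those units the gap between marginal cost and willingness to pay runs from 0 up to 19.
DWL = ½ × 19 × 30 = 285.

Deadweight loss = €285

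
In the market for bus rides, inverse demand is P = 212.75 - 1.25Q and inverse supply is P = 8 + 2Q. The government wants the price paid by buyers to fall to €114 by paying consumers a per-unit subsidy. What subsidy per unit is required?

Required subsidy s = €52 per unit

At a buyer price of 114, quantity demanded is 170.2 − 0.8·114 = 79.
Sellers supply 79 only when they receive Ps = 8 + 2·79 = 166.
s = Ps − Pb = 166 − 114 = 52.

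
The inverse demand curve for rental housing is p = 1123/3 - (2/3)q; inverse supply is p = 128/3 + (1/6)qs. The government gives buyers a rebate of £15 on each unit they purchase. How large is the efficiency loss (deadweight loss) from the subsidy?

Deadweight loss = £135

Pre-subsidy: 1123/3 - (2/3)q = 128/3 + (1/6)q gives q* = 398 and p* = 109.
With the rebate, buyers effectively pay pb = ps − 15, where ps is the price sellers receive.
On the curves, pb = 1123/3 - (2/3)q and ps = 128/3 + (1/6)q; the wedge ps − pb = 15 gives 128/3 + (1/6)q − (1123/3 - (2/3)q) = 15, so q' = 416.
Then pb = 1123/3 − (2/3)·416 = 97 and ps = 128/3 + (1/6)·416 = 112.
The subsidy expands output by 416 − 398 = 18 past the efficient level; on those units the gap between marginal cost and willingness to pay runs from 0 up to 15.
DWL = ½ × 15 × 18 = 135.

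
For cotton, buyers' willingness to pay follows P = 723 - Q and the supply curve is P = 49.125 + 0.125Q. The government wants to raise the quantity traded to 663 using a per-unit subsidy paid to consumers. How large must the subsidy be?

At Q = 663, from the demand curve buyers pay Pb = 723 − 1·663 = 60; from the supply curve sellers need Ps = 49.125 + 0.125·663 = 132.
The subsidy must fill the gap: s = Ps − Pb = 132 − 60 = 72.

Required subsidy s = 72 per unit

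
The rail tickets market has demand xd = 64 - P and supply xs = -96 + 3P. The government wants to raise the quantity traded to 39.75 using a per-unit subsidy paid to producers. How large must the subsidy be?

Required subsidy s = 21 per unit

At x = 39.75, invert demand for the buyer price: Pb = (64 − 39.75)/1 = 24.25; invert supply for the seller price: Ps = (39.75 − (-96))/3 = 45.25.
The subsidy must fill the gap: s = Ps − Pb = 45.25 − 24.25 = 21.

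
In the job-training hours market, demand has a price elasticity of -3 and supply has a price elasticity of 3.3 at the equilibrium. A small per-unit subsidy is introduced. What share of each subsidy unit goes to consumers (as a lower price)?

For a small subsidy around the equilibrium, the benefit split depends on the relative slopes, which at a point are proportional to the elasticities.
Buyer share = εs/(εs + |εd|) = 3.3/(3.3 + 3) = 11/21; seller share = |εd|/(εs + |εd|) = 10/21.

Consumer share = 11/21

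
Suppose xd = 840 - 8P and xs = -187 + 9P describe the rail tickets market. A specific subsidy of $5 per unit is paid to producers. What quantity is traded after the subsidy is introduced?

x' = 6424/17

Pre-subsidy: 840 - 8P = -187 + 9P gives P* = 1027/17, x* = 6064/17.
With the subsidy, sellers receive Ps = Pb + 5 for each unit, where Pb is the price buyers pay.
Supply in terms of Pb becomes xs = -187 + 9(Pb + 5) = -142 + 9Pb. Setting this equal to demand: 840 - 8Pb = -142 + 9Pb, so Pb = 982/17.
Sellers receive Ps = 982/17 + 5 = 1067/17; x' = 840 − 8·(982/17) = 6424/17.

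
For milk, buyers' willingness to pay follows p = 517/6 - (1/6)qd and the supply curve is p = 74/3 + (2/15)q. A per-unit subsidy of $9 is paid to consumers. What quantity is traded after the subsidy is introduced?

q' = 235

Pre-subsidy: 517/6 - (1/6)q = 74/3 + (2/15)q gives q* = 205 and p* = 52.
With the rebate, buyers effectively pay pb = ps − 9, where ps is the price sellers receive.
On the curves, pb = 517/6 - (1/6)q and ps = 74/3 + (2/15)q; the wedge ps − pb = 9 gives 74/3 + (2/15)q − (517/6 - (1/6)q) = 9, so q' = 235.
Then pb = 517/6 − (1/6)·235 = 47 and ps = 74/3 + (2/15)·235 = 56.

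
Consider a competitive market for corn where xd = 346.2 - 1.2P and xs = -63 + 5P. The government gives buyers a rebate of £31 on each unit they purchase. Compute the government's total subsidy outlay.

Pre-subsidy: 346.2 - 1.2P = -63 + 5P gives P* = 66, x* = 267.
With the rebate, buyers effectively pay Pb = Ps − 31, where Ps is the price sellers receive.
Demand in terms of Ps becomes xd = 346.2 − 1.2(Ps − 31) = 383.4 - 1.2Ps. Setting this equal to supply: 383.4 - 1.2Ps = -63 + 5Ps, so Ps = 72.
Buyers pay Pb = 72 − 31 = 41; x' = -63 + 5·72 = 297.
Government outlay = subsidy × quantity = 31 × 297 = 9207.

Government cost = £9207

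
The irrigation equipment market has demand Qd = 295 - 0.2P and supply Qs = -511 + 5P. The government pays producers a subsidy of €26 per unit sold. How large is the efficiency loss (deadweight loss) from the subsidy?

Pre-subsidy: 295 - 0.2P = -511 + 5P gives P* = 155, Q* = 264.
With the subsidy, sellers receive Ps = Pb + 26 for each unit, where Pb is the price buyers pay.
Supply in terms of Pb becomes Qs = -511 + 5(Pb + 26) = -381 + 5Pb. Setting this equal to demand: 295 - 0.2Pb = -381 + 5Pb, so Pb = 130.
Sellers receive Ps = 130 + 26 = 156; Q' = 295 − 0.2·130 = 269.
The subsidy expands output by 269 − 264 = 5 past the efficient level; on those units the gap between marginal cost and willingness to pay runs from 0 up to 26.
DWL = ½ × 26 × 5 = 65.

Deadweight loss = €65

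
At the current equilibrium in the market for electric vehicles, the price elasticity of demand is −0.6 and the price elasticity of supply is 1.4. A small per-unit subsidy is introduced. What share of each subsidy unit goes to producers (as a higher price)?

For a small subsidy around the equilibrium, the benefit split depends on the relative slopes, which at a point are proportional to the elasticities.
Buyer share = εs/(εs + |εd|) = 1.4/(1.4 + 0.6) = 0.7; seller share = |εd|/(εs + |εd|) = 0.3.
So producers capture 0.3 of the subsidy.

Producer share = 0.3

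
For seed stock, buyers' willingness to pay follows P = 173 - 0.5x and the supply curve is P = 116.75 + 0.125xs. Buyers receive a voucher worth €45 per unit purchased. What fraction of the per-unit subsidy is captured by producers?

Pre-subsidy: 173 - 0.5x = 116.75 + 0.125x gives x* = 90 and P* = 128.
With the rebate, buyers effectively pay Pb = Ps − 45, where Ps is the price sellers receive.
On the curves, Pb = 173 - 0.5x and Ps = 116.75 + 0.125x; the wedge Ps − Pb = 45 gives 116.75 + 0.125x − (173 - 0.5x) = 45, so x' = 162.
Then Pb = 173 − 0.5·162 = 92 and Ps = 116.75 + 0.125·162 = 137.
Buyers' price falls by P* − Pb = 128 − 92 = 36; sellers' price rises by Ps − P* = 137 − 128 = 9.
So producers capture 9/45 = 0.2 of each unit of subsidy.

Producer share = 0.2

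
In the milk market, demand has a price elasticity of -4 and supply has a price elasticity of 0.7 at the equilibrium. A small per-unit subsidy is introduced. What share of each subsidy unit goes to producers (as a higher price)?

Producer share = 40/47

For a small subsidy around the equilibrium, the benefit split depends on the relative slopes, which at a point are proportional to the elasticities.
Buyer share = εs/(εs + |εd|) = 0.7/(0.7 + 4) = 7/47; seller share = |εd|/(εs + |εd|) = 40/47.
So producers capture 40/47 of the subsidy.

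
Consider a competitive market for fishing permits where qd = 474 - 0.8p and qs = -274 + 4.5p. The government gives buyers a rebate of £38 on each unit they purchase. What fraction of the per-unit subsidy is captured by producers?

Pre-subsidy: 474 - 0.8p = -274 + 4.5p gives p* = 7480/53, q* = 19138/53.
With the rebate, buyers effectively pay pb = ps − 38, where ps is the price sellers receive.
Demand in terms of ps becomes qd = 474 − 0.8(ps − 38) = 504.4 - 0.8ps. Setting this equal to supply: 504.4 - 0.8ps = -274 + 4.5ps, so ps = 7784/53.
Buyers pay pb = 7784/53 − 38 = 5770/53; q' = -274 + 4.5·(7784/53) = 20506/53.
Buyers' price falls by p* − pb = 7480/53 − 5770/53 = 1710/53; sellers' price rises by ps − p* = 7784/53 − 7480/53 = 304/53.
So producers capture (304/53)/38 = 8/53 of each unit of subsidy.

Producer share = 8/53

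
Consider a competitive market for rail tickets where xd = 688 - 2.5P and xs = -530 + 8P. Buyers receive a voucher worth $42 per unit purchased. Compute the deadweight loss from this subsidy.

Deadweight loss = $1680

Pre-subsidy: 688 - 2.5P = -530 + 8P gives P* = 116, x* = 398.
With the rebate, buyers effectively pay Pb = Ps − 42, where Ps is the price sellers receive.
Demand in terms of Ps becomes xd = 688 − 2.5(Ps − 42) = 793 - 2.5Ps. Setting this equal to supply: 793 - 2.5Ps = -530 + 8Ps, so Ps = 126.
Buyers pay Pb = 126 − 42 = 84; x' = -530 + 8·126 = 478.
The subsidy expands output by 478 − 398 = 80 past the efficient level; on those units the gap between marginal cost and willingness to pay runs from 0 up to 42.
DWL = ½ × 42 × 80 = 1680.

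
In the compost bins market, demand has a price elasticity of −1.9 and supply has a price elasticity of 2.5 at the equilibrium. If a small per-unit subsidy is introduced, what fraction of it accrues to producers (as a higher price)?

Producer share = 19/44

For a small subsidy around the equilibrium, the benefit split depends on the relative slopes, which at a point are proportional to the elasticities.
Buyer share = εs/(εs + |εd|) = 2.5/(2.5 + 1.9) = 25/44; seller share = |εd|/(εs + |εd|) = 19/44.
So producers capture 19/44 of the subsidy.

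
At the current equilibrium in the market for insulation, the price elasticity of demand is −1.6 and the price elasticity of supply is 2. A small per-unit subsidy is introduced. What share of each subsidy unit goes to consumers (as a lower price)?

Consumer share = 5/9

For a small subsidy around the equilibrium, the benefit split depends on the relative slopes, which at a point are proportional to the elasticities.
Buyer share = εs/(εs + |εd|) = 2/(2 + 1.6) = 5/9; seller share = |εd|/(εs + |εd|) = 4/9.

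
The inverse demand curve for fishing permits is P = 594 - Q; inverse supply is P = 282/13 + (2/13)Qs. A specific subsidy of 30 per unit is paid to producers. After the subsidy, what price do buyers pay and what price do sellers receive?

Pre-subsidy: 594 - Q = 282/13 + (2/13)Q gives Q* = 496 and P* = 98.
With the subsidy, sellers receive Ps = Pb + 30 for each unit, where Pb is the price buyers pay.
On the curves, Pb = 594 - Q and Ps = 282/13 + (2/13)Q; the wedge Ps − Pb = 30 gives 282/13 + (2/13)Q − (594 - Q) = 30, so Q' = 522.
Then Pb = 594 − 1·522 = 72 and Ps = 282/13 + (2/13)·522 = 102.

Buyers pay 72; sellers receive 102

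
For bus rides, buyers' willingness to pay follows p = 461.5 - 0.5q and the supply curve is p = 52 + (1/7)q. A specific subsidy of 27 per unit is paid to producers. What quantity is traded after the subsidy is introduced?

q' = 679

Pre-subsidy: 461.5 - 0.5q = 52 + (1/7)q gives q* = 637 and p* = 143.
With the subsidy, sellers receive ps = pb + 27 for each unit, where pb is the price buyers pay.
On the curves, pb = 461.5 - 0.5q and ps = 52 + (1/7)q; the wedge ps − pb = 27 gives 52 + (1/7)q − (461.5 - 0.5q) = 27, so q' = 679.
Then pb = 461.5 − 0.5·679 = 122 and ps = 52 + (1/7)·679 = 149.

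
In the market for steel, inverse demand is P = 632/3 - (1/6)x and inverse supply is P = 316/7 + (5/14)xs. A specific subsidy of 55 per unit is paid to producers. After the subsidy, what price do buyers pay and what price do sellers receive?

Buyers pay 140.5; sellers receive 195.5

Pre-subsidy: 632/3 - (1/6)x = 316/7 + (5/14)x gives x* = 316 and P* = 158.
With the subsidy, sellers receive Ps = Pb + 55 for each unit, where Pb is the price buyers pay.
On the curves, Pb = 632/3 - (1/6)x and Ps = 316/7 + (5/14)x; the wedge Ps − Pb = 55 gives 316/7 + (5/14)x − (632/3 - (1/6)x) = 55, so x' = 421.
Then Pb = 632/3 − (1/6)·421 = 140.5 and Ps = 316/7 + (5/14)·421 = 195.5.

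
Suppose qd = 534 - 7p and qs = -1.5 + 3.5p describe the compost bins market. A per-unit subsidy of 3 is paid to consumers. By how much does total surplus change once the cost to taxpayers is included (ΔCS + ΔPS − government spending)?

Pre-subsidy: 534 - 7p = -1.5 + 3.5p gives p* = 51, q* = 177.
With the rebate, buyers effectively pay pb = ps − 3, where ps is the price sellers receive.
Demand in terms of ps becomes qd = 534 − 7(ps − 3) = 555 - 7ps. Setting this equal to supply: 555 - 7ps = -1.5 + 3.5ps, so ps = 53.
Buyers pay pb = 53 − 3 = 50; q' = -1.5 + 3.5·53 = 184.
ΔCS = ½(177 + 184)(51 − 50) = 180.5; ΔPS = ½(177 + 184)(53 − 51) = 361.
Government spending = 3 × 184 = 552.
Net change = 180.5 + 361 − 552 = -10.5. The loss equals the DWL triangle ½·3·7.

Net change in total surplus = -10.5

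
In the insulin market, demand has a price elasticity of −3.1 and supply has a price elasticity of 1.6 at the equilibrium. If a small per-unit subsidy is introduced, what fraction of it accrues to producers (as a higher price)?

For a small subsidy around the equilibrium, the benefit split depends on the relative slopes, which at a point are proportional to the elasticities.
Buyer share = εs/(εs + |εd|) = 1.6/(1.6 + 3.1) = 16/47; seller share = |εd|/(εs + |εd|) = 31/47.
So producers capture 31/47 of the subsidy.

Producer share = 31/47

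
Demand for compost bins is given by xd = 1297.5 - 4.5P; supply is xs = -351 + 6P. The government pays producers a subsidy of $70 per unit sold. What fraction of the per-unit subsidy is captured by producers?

Producer share = 3/7

Pre-subsidy: 1297.5 - 4.5P = -351 + 6P gives P* = 157, x* = 591.
With the subsidy, sellers receive Ps = Pb + 70 for each unit, where Pb is the price buyers pay.
Supply in terms of Pb becomes xs = -351 + 6(Pb + 70) = 69 + 6Pb. Setting this equal to demand: 1297.5 - 4.5Pb = 69 + 6Pb, so Pb = 117.
Sellers receive Ps = 117 + 70 = 187; x' = 1297.5 − 4.5·117 = 771.
Buyers' price falls by P* − Pb = 157 − 117 = 40; sellers' price rises by Ps − P* = 187 − 157 = 30.
So producers capture 30/70 = 3/7 of each unit of subsidy.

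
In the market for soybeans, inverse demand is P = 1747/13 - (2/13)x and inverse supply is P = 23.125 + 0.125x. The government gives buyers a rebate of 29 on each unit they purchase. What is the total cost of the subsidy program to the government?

Pre-subsidy: 1747/13 - (2/13)x = 23.125 + 0.125x gives x* = 399 and P* = 73.
With the rebate, buyers effectively pay Pb = Ps − 29, where Ps is the price sellers receive.
On the curves, Pb = 1747/13 - (2/13)x and Ps = 23.125 + 0.125x; the wedge Ps − Pb = 29 gives 23.125 + 0.125x − (1747/13 - (2/13)x) = 29, so x' = 503.
Then Pb = 1747/13 − (2/13)·503 = 57 and Ps = 23.125 + 0.125·503 = 86.
Government outlay = subsidy × quantity = 29 × 503 = 14587.

Government cost = 14587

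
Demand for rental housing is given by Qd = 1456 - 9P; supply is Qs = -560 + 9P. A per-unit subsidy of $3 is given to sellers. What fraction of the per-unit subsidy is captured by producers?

Pre-subsidy: 1456 - 9P = -560 + 9P gives P* = 112, Q* = 448.
With the subsidy, sellers receive Ps = Pb + 3 for each unit, where Pb is the price buyers pay.
Supply in terms of Pb becomes Qs = -560 + 9(Pb + 3) = -533 + 9Pb. Setting this equal to demand: 1456 - 9Pb = -533 + 9Pb, so Pb = 110.5.
Sellers receive Ps = 110.5 + 3 = 113.5; Q' = 1456 − 9·110.5 = 461.5.
Buyers' price falls by P* − Pb = 112 − 110.5 = 1.5; sellers' price rises by Ps − P* = 113.5 − 112 = 1.5.
So producers capture 1.5/3 = 0.5 of each unit of subsidy.

Producer share = 0.5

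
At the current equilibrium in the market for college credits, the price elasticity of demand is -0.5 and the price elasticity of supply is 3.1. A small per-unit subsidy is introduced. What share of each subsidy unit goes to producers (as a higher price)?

Producer share = 5/36

For a small subsidy around the equilibrium, the benefit split depends on the relative slopes, which at a point are proportional to the elasticities.
Buyer share = εs/(εs + |εd|) = 3.1/(3.1 + 0.5) = 31/36; seller share = |εd|/(εs + |εd|) = 5/36.
So producers capture 5/36 of the subsidy.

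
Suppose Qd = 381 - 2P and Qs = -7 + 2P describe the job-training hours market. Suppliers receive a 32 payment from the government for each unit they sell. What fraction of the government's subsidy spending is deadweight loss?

Pre-subsidy: 381 - 2P = -7 + 2P gives P* = 97, Q* = 187.
With the subsidy, sellers receive Ps = Pb + 32 for each unit, where Pb is the price buyers pay.
Supply in terms of Pb becomes Qs = -7 + 2(Pb + 32) = 57 + 2Pb. Setting this equal to demand: 381 - 2Pb = 57 + 2Pb, so Pb = 81.
Sellers receive Ps = 81 + 32 = 113; Q' = 381 − 2·81 = 219.
ΔCS = ½(187 + 219)(97 − 81) = 3248; ΔPS = ½(187 + 219)(113 − 97) = 3248.
Government spending = 32 × 219 = 7008.
DWL = ½ × 32 × (219 − 187) = 512; fraction = 512 / 7008 = 16/219.

DWL / government spending = 16/219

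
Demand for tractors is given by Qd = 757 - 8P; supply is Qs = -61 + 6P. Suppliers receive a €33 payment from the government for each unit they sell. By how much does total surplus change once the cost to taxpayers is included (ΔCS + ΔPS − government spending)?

Net change in total surplus = -13068/7

Pre-subsidy: 757 - 8P = -61 + 6P gives P* = 409/7, Q* = 2027/7.
With the subsidy, sellers receive Ps = Pb + 33 for each unit, where Pb is the price buyers pay.
Supply in terms of Pb becomes Qs = -61 + 6(Pb + 33) = 137 + 6Pb. Setting this equal to demand: 757 - 8Pb = 137 + 6Pb, so Pb = 310/7.
Sellers receive Ps = 310/7 + 33 = 541/7; Q' = 757 − 8·(310/7) = 2819/7.
ΔCS = ½(2027/7 + 2819/7)(409/7 − 310/7) = 239877/49; ΔPS = ½(2027/7 + 2819/7)(541/7 − 409/7) = 319836/49.
Government spending = 33 × 2819/7 = 93027/7.
Net change = 239877/49 + 319836/49 − 93027/7 = -13068/7. The loss equals the DWL triangle ½·33·792/7.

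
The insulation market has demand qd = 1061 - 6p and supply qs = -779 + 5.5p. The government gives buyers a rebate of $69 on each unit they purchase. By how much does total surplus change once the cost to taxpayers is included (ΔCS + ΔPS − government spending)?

Net change in total surplus = -$6831

Pre-subsidy: 1061 - 6p = -779 + 5.5p gives p* = 160, q* = 101.
With the rebate, buyers effectively pay pb = ps − 69, where ps is the price sellers receive.
Demand in terms of ps becomes qd = 1061 − 6(ps − 69) = 1475 - 6ps. Setting this equal to supply: 1475 - 6ps = -779 + 5.5ps, so ps = 196.
Buyers pay pb = 196 − 69 = 127; q' = -779 + 5.5·196 = 299.
ΔCS = ½(101 + 299)(160 − 127) = 6600; ΔPS = ½(101 + 299)(196 − 160) = 7200.
Government spending = 69 × 299 = 20631.
Net change = 6600 + 7200 − 20631 = -6831. The loss equals the DWL triangle ½·69·198.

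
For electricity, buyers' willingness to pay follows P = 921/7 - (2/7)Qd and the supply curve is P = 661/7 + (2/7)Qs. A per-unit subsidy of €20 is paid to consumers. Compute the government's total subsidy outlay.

Government cost = €2000

Pre-subsidy: 921/7 - (2/7)Q = 661/7 + (2/7)Q gives Q* = 65 and P* = 113.
With the rebate, buyers effectively pay Pb = Ps − 20, where Ps is the price sellers receive.
On the curves, Pb = 921/7 - (2/7)Q and Ps = 661/7 + (2/7)Q; the wedge Ps − Pb = 20 gives 661/7 + (2/7)Q − (921/7 - (2/7)Q) = 20, so Q' = 100.
Then Pb = 921/7 − (2/7)·100 = 103 and Ps = 661/7 + (2/7)·100 = 123.
Government outlay = subsidy × quantity = 20 × 100 = 2000.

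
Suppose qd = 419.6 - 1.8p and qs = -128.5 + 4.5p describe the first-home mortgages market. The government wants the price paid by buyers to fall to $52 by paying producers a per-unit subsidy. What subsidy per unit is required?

At a buyer price of 52, quantity demanded is 419.6 − 1.8·52 = 326.
Sellers supply 326 only when they receive ps with -128.5 + 4.5·ps = 326, i.e. ps = 101.
s = ps − pb = 101 − 52 = 49.

Required subsidy s = $49 per unit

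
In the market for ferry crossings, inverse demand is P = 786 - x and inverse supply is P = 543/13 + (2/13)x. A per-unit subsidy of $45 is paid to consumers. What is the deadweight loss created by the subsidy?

Pre-subsidy: 786 - x = 543/13 + (2/13)x gives x* = 645 and P* = 141.
With the rebate, buyers effectively pay Pb = Ps − 45, where Ps is the price sellers receive.
On the curves, Pb = 786 - x and Ps = 543/13 + (2/13)x; the wedge Ps − Pb = 45 gives 543/13 + (2/13)x − (786 - x) = 45, so x' = 684.
Then Pb = 786 − 1·684 = 102 and Ps = 543/13 + (2/13)·684 = 147.
The subsidy expands output by 684 − 645 = 39 past the efficient level; on those units the gap between marginal cost and willingness to pay runs from 0 up to 45.
DWL = ½ × 45 × 39 = 877.5.

Deadweight loss = $877.5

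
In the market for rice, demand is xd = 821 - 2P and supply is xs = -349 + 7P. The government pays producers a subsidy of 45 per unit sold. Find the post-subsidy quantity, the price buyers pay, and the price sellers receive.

Pre-subsidy: 821 - 2P = -349 + 7P gives P* = 130, x* = 561.
With the subsidy, sellers receive Ps = Pb + 45 for each unit, where Pb is the price buyers pay.
Supply in terms of Pb becomes xs = -349 + 7(Pb + 45) = -34 + 7Pb. Setting this equal to demand: 821 - 2Pb = -34 + 7Pb, so Pb = 95.
Sellers receive Ps = 95 + 45 = 140; x' = 821 − 2·95 = 631.

x' = 631; buyers pay 95; sellers receive 140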